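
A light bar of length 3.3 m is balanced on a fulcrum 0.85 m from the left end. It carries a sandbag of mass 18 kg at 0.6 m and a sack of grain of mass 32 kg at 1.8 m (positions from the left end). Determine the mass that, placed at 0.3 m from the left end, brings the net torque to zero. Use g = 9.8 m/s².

Take moments about the fulcrum (at 0.85 m from the left end).
Sandbag: 18 × 9.8 = 176.4 N down at 0.6 m → arm 0.25 m, τ = 176.4 × 0.25 = 44.1 N·m counterclockwise.
Sack of grain: 32 × 9.8 = 313.6 N down at 1.8 m → arm 0.95 m, τ = 313.6 × 0.95 = 297.9 N·m clockwise.
Net moment of known loads = 253.8 N·m clockwise.
An unknown mass m at 0.3 m has arm 0.55 m; its moment is m·g·0.55 counterclockwise.
Balancing moments: m × 9.8 × 0.55 = 253.8, giving m = 253.8 / (9.8 × 0.55) = 47.1 kg.

m ≈ 47.1 kg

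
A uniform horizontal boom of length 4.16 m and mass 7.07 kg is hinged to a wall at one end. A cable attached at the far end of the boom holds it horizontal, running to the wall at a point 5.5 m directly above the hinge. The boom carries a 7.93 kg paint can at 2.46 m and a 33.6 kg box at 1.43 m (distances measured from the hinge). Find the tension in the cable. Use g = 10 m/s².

T ≈ 248 N

About the hinge:
Beam weight: 7.07 × 10 = 70.7 N down at 2.08 m → arm 2.08 m, τ = 70.7 × 2.08 = 147.1 N·m clockwise.
Paint can: 7.93 × 10 = 79.3 N down at 2.46 m → arm 2.46 m, τ = 79.3 × 2.46 = 195.1 N·m clockwise.
Box: 33.6 × 10 = 336 N down at 1.43 m → arm 1.43 m, τ = 336 × 1.43 = 480.5 N·m clockwise.
Total clockwise load moment = 822.7 N·m.
The cable tension T acts at 4.16 m; only its component perpendicular to the boom, T sinθ, produces torque. sinθ = h/√(h²+d²) = 5.5/√(5.5²+4.16²) = 0.7976.
Balancing moments: T × 4.16 × 0.7976 = 822.7, giving T = 822.7 / 3.318 = 248 N.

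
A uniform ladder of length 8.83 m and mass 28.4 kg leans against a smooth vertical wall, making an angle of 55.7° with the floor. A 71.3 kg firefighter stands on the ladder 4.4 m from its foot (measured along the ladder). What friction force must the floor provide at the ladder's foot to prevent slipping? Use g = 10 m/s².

Sum moments about the foot of the ladder (the floor normal and friction both act there and drop out).
Ladder weight 28.4×10 = 284 N acts at 4.415 m along the ladder; its horizontal arm is 4.415·cos55.7° = 2.488 m → τ = 706.6 N·m clockwise.
Firefighter: 71.3×10 = 713 N at 4.4 m → arm 2.48 m → τ = 1768 N·m clockwise.
Wall normal N acts horizontally at the top; its moment arm is the height L sinθ = 8.83·sin55.7° = 7.294 m, counterclockwise.
Setting net torque to zero: N × 7.294 = 2475 → N = 339 N.
ΣFx = 0: friction at the foot balances the wall's push, so f = N_wall = 339 N.

f ≈ 339 N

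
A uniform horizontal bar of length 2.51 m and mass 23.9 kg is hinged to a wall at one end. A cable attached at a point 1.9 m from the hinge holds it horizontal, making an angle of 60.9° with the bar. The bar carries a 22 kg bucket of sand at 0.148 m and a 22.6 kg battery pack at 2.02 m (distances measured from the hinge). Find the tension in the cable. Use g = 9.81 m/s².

T ≈ 466 N

Choose the hinge as the axis so the unknown hinge reaction has zero arm there.
Beam weight: 23.9 × 9.81 = 234.5 N down at 1.255 m → arm 1.255 m, τ = 234.5 × 1.255 = 294.3 N·m clockwise.
Bucket of sand: 22 × 9.81 = 215.8 N down at 0.148 m → arm 0.148 m, τ = 215.8 × 0.148 = 31.94 N·m clockwise.
Battery pack: 22.6 × 9.81 = 221.7 N down at 2.02 m → arm 2.02 m, τ = 221.7 × 2.02 = 447.8 N·m clockwise.
Total clockwise load moment = 774 N·m.
The cable tension T acts at 1.9 m; only its component perpendicular to the bar, T sinθ, produces torque. sin 60.9° = 0.8738.
Setting net torque to zero: T × 1.9 × 0.8738 = 774 → T = 774 / 1.66 = 466 N.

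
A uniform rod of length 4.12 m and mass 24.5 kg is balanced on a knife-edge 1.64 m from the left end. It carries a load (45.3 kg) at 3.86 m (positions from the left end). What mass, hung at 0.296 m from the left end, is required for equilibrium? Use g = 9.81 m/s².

m ≈ 82.5 kg

About the knife-edge (at 1.64 m from the left end):
Beam weight: 24.5 × 9.81 = 240.3 N down at 2.06 m → arm 0.42 m, τ = 240.3 × 0.42 = 100.9 N·m clockwise.
Load: 45.3 × 9.81 = 444.4 N down at 3.86 m → arm 2.22 m, τ = 444.4 × 2.22 = 986.6 N·m clockwise.
Net moment of known loads = 1088 N·m clockwise.
An unknown mass m at 0.296 m has arm 1.344 m; its moment is m·g·1.344 counterclockwise.
Στ = 0 ⇒ m × 9.81 × 1.344 = 1088 ⇒ m = 1088 / (9.81 × 1.344) = 82.5 kg.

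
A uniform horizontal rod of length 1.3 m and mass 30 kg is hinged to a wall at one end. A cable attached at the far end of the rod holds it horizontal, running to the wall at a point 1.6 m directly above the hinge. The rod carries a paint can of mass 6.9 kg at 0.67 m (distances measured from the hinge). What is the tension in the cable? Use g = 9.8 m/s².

About the hinge:
Beam weight: 30 × 9.8 = 294 N down at 0.65 m → arm 0.65 m, τ = 294 × 0.65 = 191.1 N·m clockwise.
Paint can: 6.9 × 9.8 = 67.62 N down at 0.67 m → arm 0.67 m, τ = 67.62 × 0.67 = 45.31 N·m clockwise.
Total clockwise load moment = 236.4 N·m.
The cable tension T acts at 1.3 m; only its component perpendicular to the rod, T sinθ, produces torque. sinθ = h/√(h²+d²) = 1.6/√(1.6²+1.3²) = 0.7761.
Setting net torque to zero: T × 1.3 × 0.7761 = 236.4 → T = 236.4 / 1.009 = 234 N.

T ≈ 234 N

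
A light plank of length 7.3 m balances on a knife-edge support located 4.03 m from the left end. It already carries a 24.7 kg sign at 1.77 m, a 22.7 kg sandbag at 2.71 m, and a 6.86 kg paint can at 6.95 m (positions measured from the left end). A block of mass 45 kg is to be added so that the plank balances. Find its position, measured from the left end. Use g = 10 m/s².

Choose the knife-edge support (at 4.03 m from the left end) as the axis so the support reaction has zero arm there.
Sign: 24.7 × 10 = 247 N down at 1.77 m → arm 2.26 m, τ = 247 × 2.26 = 558.2 N·m counterclockwise.
Sandbag: 22.7 × 10 = 227 N down at 2.71 m → arm 1.32 m, τ = 227 × 1.32 = 299.6 N·m counterclockwise.
Paint can: 6.86 × 10 = 68.6 N down at 6.95 m → arm 2.92 m, τ = 68.6 × 2.92 = 200.3 N·m clockwise.
Net moment of existing loads = 657.5 N·m counterclockwise.
The block weighs 45 × 10 = 450 N and must supply an equal clockwise moment, so its lever arm about the knife-edge support is 657.5 / 450 = 1.46 m.
That puts it at 4.03 + 1.46 = 5.49 m from the left end.

x ≈ 5.49 m from the left end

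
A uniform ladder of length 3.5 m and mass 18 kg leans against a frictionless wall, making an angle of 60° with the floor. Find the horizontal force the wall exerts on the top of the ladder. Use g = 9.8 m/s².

Choose the foot of the ladder as the axis so the floor normal and friction both act there and drop out.
Ladder weight 18×9.8 = 176.4 N acts at 1.75 m along the ladder; its horizontal arm is 1.75·cos60° = 0.875 m → τ = 154.3 N·m clockwise.
Wall normal N acts horizontally at the top; its moment arm is the height L sinθ = 3.5·sin60° = 3.031 m, counterclockwise.
Setting net torque to zero: N × 3.031 = 154.3 → N = 50.9 N.

N_wall ≈ 50.9 N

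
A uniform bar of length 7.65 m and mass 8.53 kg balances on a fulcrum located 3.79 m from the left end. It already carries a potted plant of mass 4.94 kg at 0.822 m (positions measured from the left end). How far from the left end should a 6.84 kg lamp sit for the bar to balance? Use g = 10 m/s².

Take moments about the fulcrum (at 3.79 m from the left end).
Beam weight: 8.53 × 10 = 85.3 N down at 3.825 m → arm 0.035 m, τ = 85.3 × 0.035 = 2.986 N·m clockwise.
Potted plant: 4.94 × 10 = 49.4 N down at 0.822 m → arm 2.968 m, τ = 49.4 × 2.968 = 146.6 N·m counterclockwise.
Net moment of existing loads = 143.6 N·m counterclockwise.
The lamp weighs 6.84 × 10 = 68.4 N and must supply an equal clockwise moment, so its lever arm about the fulcrum is 143.6 / 68.4 = 2.1 m.
That puts it at 3.79 + 2.1 = 5.89 m from the left end.

x ≈ 5.89 m from the left end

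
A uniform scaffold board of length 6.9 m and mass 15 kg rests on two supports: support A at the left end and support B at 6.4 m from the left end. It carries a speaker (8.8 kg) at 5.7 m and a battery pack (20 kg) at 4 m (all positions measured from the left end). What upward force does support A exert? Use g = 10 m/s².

Sum moments about support B (its reaction then has zero moment arm).
Beam weight: 15 × 10 = 150 N down at 3.45 m → arm 2.95 m, τ = 150 × 2.95 = 442.5 N·m counterclockwise.
Speaker: 8.8 × 10 = 88 N down at 5.7 m → arm 0.7 m, τ = 88 × 0.7 = 61.6 N·m counterclockwise.
Battery pack: 20 × 10 = 200 N down at 4 m → arm 2.4 m, τ = 200 × 2.4 = 480 N·m counterclockwise.
Net load moment about support B = 984.1 N·m counterclockwise.
Reaction R at support A is upward at 0 m, arm 6.4 m → moment R × 6.4 clockwise.
For rotational equilibrium, R × 6.4 = 984.1, so R = 154 N.

R_A ≈ 154 N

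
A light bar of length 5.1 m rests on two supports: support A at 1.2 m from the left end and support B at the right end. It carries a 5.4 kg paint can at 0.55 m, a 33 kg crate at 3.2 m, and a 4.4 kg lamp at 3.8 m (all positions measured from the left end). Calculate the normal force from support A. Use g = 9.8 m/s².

R_A ≈ 234 N

Taking torques about support B:
Paint can: 5.4 × 9.8 = 52.92 N down at 0.55 m → arm 4.55 m, τ = 52.92 × 4.55 = 240.8 N·m counterclockwise.
Crate: 33 × 9.8 = 323.4 N down at 3.2 m → arm 1.9 m, τ = 323.4 × 1.9 = 614.5 N·m counterclockwise.
Lamp: 4.4 × 9.8 = 43.12 N down at 3.8 m → arm 1.3 m, τ = 43.12 × 1.3 = 56.06 N·m counterclockwise.
Net load moment about support B = 911.4 N·m counterclockwise.
Reaction R at support A is upward at 1.2 m, arm 3.9 m → moment R × 3.9 clockwise.
For rotational equilibrium, R × 3.9 = 911.4, so R = 234 N.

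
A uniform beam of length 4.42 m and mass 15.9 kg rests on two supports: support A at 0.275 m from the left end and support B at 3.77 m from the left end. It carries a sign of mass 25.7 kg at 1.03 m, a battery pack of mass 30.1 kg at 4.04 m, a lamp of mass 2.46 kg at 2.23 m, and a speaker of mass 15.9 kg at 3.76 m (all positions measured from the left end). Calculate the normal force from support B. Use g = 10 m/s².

Take moments about support A.
Beam weight: 15.9 × 10 = 159 N down at 2.21 m → arm 1.935 m, τ = 159 × 1.935 = 307.7 N·m clockwise.
Sign: 25.7 × 10 = 257 N down at 1.03 m → arm 0.755 m, τ = 257 × 0.755 = 194 N·m clockwise.
Battery pack: 30.1 × 10 = 301 N down at 4.04 m → arm 3.765 m, τ = 301 × 3.765 = 1133 N·m clockwise.
Lamp: 2.46 × 10 = 24.6 N down at 2.23 m → arm 1.955 m, τ = 24.6 × 1.955 = 48.09 N·m clockwise.
Speaker: 15.9 × 10 = 159 N down at 3.76 m → arm 3.485 m, τ = 159 × 3.485 = 554.1 N·m clockwise.
Net load moment about support A = 2237 N·m clockwise.
Reaction R at support B is upward at 3.77 m, arm 3.495 m → moment R × 3.495 counterclockwise.
For rotational equilibrium, R × 3.495 = 2237, so R = 640 N.

R_B ≈ 640 N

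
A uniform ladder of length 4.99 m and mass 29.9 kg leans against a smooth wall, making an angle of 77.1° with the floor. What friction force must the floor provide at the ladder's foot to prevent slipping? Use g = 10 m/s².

Sum moments about the foot of the ladder (the floor normal and friction both act there and drop out).
Ladder weight 29.9×10 = 299 N acts at 2.495 m along the ladder; its horizontal arm is 2.495·cos77.1° = 0.557 m → τ = 166.5 N·m clockwise.
Wall normal N acts horizontally at the top; its moment arm is the height L sinθ = 4.99·sin77.1° = 4.864 m, counterclockwise.
Setting net torque to zero: N × 4.864 = 166.5 → N = 34.2 N.
ΣFx = 0: friction at the foot balances the wall's push, so f = N_wall = 34.2 N.

f ≈ 34.2 N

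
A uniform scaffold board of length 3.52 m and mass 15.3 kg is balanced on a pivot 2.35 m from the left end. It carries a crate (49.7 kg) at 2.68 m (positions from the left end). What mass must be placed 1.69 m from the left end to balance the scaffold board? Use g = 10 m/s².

Take moments about the pivot (at 2.35 m from the left end).
Beam weight: 15.3 × 10 = 153 N down at 1.76 m → arm 0.59 m, τ = 153 × 0.59 = 90.27 N·m counterclockwise.
Crate: 49.7 × 10 = 497 N down at 2.68 m → arm 0.33 m, τ = 497 × 0.33 = 164 N·m clockwise.
Net moment of known loads = 73.73 N·m clockwise.
An unknown mass m at 1.69 m has arm 0.66 m; its moment is m·g·0.66 counterclockwise.
Balancing moments: m × 10 × 0.66 = 73.73, giving m = 73.73 / (10 × 0.66) = 11.2 kg.

m ≈ 11.2 kg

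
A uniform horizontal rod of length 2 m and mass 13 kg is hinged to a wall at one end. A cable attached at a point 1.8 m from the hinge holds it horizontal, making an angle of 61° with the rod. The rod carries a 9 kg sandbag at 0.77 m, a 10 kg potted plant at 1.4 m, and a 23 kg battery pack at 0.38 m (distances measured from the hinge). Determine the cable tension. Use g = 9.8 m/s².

T ≈ 266 N

Sum moments about the hinge (the unknown hinge reaction has zero arm there).
Beam weight: 13 × 9.8 = 127.4 N down at 1 m → arm 1 m, τ = 127.4 × 1 = 127.4 N·m clockwise.
Sandbag: 9 × 9.8 = 88.2 N down at 0.77 m → arm 0.77 m, τ = 88.2 × 0.77 = 67.91 N·m clockwise.
Potted plant: 10 × 9.8 = 98 N down at 1.4 m → arm 1.4 m, τ = 98 × 1.4 = 137.2 N·m clockwise.
Battery pack: 23 × 9.8 = 225.4 N down at 0.38 m → arm 0.38 m, τ = 225.4 × 0.38 = 85.65 N·m clockwise.
Total clockwise load moment = 418.2 N·m.
The cable tension T acts at 1.8 m; only its component perpendicular to the rod, T sinθ, produces torque. sin 61° = 0.8746.
For rotational equilibrium, T × 1.8 × 0.8746 = 418.2, so T = 418.2 / 1.574 = 266 N.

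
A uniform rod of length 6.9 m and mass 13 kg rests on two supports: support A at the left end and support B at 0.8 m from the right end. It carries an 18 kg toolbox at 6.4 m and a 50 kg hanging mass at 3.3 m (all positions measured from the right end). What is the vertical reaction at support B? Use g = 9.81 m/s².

Take moments about support A.
Beam weight: 13 × 9.81 = 127.5 N down at 3.45 m → arm 3.45 m, τ = 127.5 × 3.45 = 439.9 N·m clockwise.
Toolbox: 18 × 9.81 = 176.6 N down at 6.4 m → arm 0.5 m, τ = 176.6 × 0.5 = 88.3 N·m clockwise.
Hanging mass: 50 × 9.81 = 490.5 N down at 3.3 m → arm 3.6 m, τ = 490.5 × 3.6 = 1766 N·m clockwise.
Net load moment about support A = 2294 N·m clockwise.
Reaction R at support B is upward at 0.8 m, arm 6.1 m → moment R × 6.1 counterclockwise.
Setting net torque to zero: R × 6.1 = 2294 → R = 376 N.

R_B ≈ 376 N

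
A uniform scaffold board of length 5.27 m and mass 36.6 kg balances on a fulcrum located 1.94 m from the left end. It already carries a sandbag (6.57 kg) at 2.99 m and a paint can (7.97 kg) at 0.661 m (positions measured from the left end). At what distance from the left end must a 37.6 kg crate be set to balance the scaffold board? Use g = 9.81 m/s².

x ≈ 1.35 m from the left end

Sum moments about the fulcrum (at 1.94 m from the left end) (the support reaction has zero arm there).
Beam weight: 36.6 × 9.81 = 359 N down at 2.635 m → arm 0.695 m, τ = 359 × 0.695 = 249.5 N·m clockwise.
Sandbag: 6.57 × 9.81 = 64.45 N down at 2.99 m → arm 1.05 m, τ = 64.45 × 1.05 = 67.67 N·m clockwise.
Paint can: 7.97 × 9.81 = 78.19 N down at 0.661 m → arm 1.279 m, τ = 78.19 × 1.279 = 100 N·m counterclockwise.
Net moment of existing loads = 217.2 N·m clockwise.
The crate weighs 37.6 × 9.81 = 368.9 N and must supply an equal counterclockwise moment, so its lever arm about the fulcrum is 217.2 / 368.9 = 0.589 m.
That puts it at 1.94 − 0.589 = 1.35 m from the left end.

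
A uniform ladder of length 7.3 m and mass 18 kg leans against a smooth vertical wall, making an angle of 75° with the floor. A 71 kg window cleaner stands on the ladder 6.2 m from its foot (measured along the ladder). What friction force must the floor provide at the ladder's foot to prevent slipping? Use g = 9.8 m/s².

Taking torques about the foot of the ladder:
Ladder weight 18×9.8 = 176.4 N acts at 3.65 m along the ladder; its horizontal arm is 3.65·cos75° = 0.9447 m → τ = 166.6 N·m clockwise.
Window cleaner: 71×9.8 = 695.8 N at 6.2 m → arm 1.605 m → τ = 1117 N·m clockwise.
Wall normal N acts horizontally at the top; its moment arm is the height L sinθ = 7.3·sin75° = 7.051 m, counterclockwise.
Balancing moments: N × 7.051 = 1284, giving N = 182 N.
ΣFx = 0: friction at the foot balances the wall's push, so f = N_wall = 182 N.

f ≈ 182 N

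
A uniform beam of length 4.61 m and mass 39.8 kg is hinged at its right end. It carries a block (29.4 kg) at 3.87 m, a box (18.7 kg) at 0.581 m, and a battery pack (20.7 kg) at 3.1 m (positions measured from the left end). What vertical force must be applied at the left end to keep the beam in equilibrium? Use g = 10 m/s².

Take moments about the right end.
Beam weight: 39.8 × 10 = 398 N down at 2.305 m → arm 2.305 m, τ = 398 × 2.305 = 917.4 N·m counterclockwise.
Block: 29.4 × 10 = 294 N down at 3.87 m → arm 0.74 m, τ = 294 × 0.74 = 217.6 N·m counterclockwise.
Box: 18.7 × 10 = 187 N down at 0.581 m → arm 4.029 m, τ = 187 × 4.029 = 753.4 N·m counterclockwise.
Battery pack: 20.7 × 10 = 207 N down at 3.1 m → arm 1.51 m, τ = 207 × 1.51 = 312.6 N·m counterclockwise.
Net moment of the loads = 2201 N·m counterclockwise.
The upward force F acts at the left end, arm 4.61 m, giving F × 4.61 clockwise.
Setting net torque to zero: F × 4.61 = 2201 → F = 2201 / 4.61 = 477 N.

F ≈ 477 N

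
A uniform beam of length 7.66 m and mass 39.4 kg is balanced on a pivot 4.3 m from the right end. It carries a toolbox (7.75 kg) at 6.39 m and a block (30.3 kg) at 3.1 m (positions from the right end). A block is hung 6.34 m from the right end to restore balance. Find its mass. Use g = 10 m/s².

m ≈ 19 kg

Choose the pivot (at 4.3 m from the right end) as the axis so the support reaction has zero arm there.
Beam weight: 39.4 × 10 = 394 N down at 3.83 m → arm 0.47 m, τ = 394 × 0.47 = 185.2 N·m clockwise.
Toolbox: 7.75 × 10 = 77.5 N down at 6.39 m → arm 2.09 m, τ = 77.5 × 2.09 = 162 N·m counterclockwise.
Block: 30.3 × 10 = 303 N down at 3.1 m → arm 1.2 m, τ = 303 × 1.2 = 363.6 N·m clockwise.
Net moment of known loads = 386.8 N·m clockwise.
An unknown mass m at 6.34 m has arm 2.04 m; its moment is m·g·2.04 counterclockwise.
For rotational equilibrium, m × 10 × 2.04 = 386.8, so m = 386.8 / (10 × 2.04) = 19 kg.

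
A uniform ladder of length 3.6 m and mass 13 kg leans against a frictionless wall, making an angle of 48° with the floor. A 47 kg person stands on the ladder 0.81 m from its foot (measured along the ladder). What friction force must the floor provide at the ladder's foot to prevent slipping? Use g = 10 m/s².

f ≈ 154 N

About the foot of the ladder:
Ladder weight 13×10 = 130 N acts at 1.8 m along the ladder; its horizontal arm is 1.8·cos48° = 1.204 m → τ = 156.5 N·m clockwise.
Person: 47×10 = 470 N at 0.81 m → arm 0.542 m → τ = 254.7 N·m clockwise.
Wall normal N acts horizontally at the top; its moment arm is the height L sinθ = 3.6·sin48° = 2.675 m, counterclockwise.
Balancing moments: N × 2.675 = 411.2, giving N = 154 N.
ΣFx = 0: friction at the foot balances the wall's push, so f = N_wall = 154 N.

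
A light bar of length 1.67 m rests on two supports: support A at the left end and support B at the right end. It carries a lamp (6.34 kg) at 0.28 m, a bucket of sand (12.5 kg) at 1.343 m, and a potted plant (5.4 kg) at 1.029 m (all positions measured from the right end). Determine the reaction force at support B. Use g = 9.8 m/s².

Sum moments about support A (its reaction then has zero moment arm).
Lamp: 6.34 × 9.8 = 62.13 N down at 0.28 m → arm 1.39 m, τ = 62.13 × 1.39 = 86.36 N·m clockwise.
Bucket of sand: 12.5 × 9.8 = 122.5 N down at 1.343 m → arm 0.327 m, τ = 122.5 × 0.327 = 40.06 N·m clockwise.
Potted plant: 5.4 × 9.8 = 52.92 N down at 1.029 m → arm 0.641 m, τ = 52.92 × 0.641 = 33.92 N·m clockwise.
Net load moment about support A = 160.3 N·m clockwise.
Reaction R at support B is upward at 0 m, arm 1.67 m → moment R × 1.67 counterclockwise.
Στ = 0 ⇒ R × 1.67 = 160.3 ⇒ R = 96 N.

R_B ≈ 96 N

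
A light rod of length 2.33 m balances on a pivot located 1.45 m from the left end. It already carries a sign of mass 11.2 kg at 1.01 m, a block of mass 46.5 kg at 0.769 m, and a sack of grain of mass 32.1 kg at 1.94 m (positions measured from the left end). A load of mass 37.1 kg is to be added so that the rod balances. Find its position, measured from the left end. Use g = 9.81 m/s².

Take moments about the pivot (at 1.45 m from the left end).
Sign: 11.2 × 9.81 = 109.9 N down at 1.01 m → arm 0.44 m, τ = 109.9 × 0.44 = 48.36 N·m counterclockwise.
Block: 46.5 × 9.81 = 456.2 N down at 0.769 m → arm 0.681 m, τ = 456.2 × 0.681 = 310.7 N·m counterclockwise.
Sack of grain: 32.1 × 9.81 = 314.9 N down at 1.94 m → arm 0.49 m, τ = 314.9 × 0.49 = 154.3 N·m clockwise.
Net moment of existing loads = 204.8 N·m counterclockwise.
The load weighs 37.1 × 9.81 = 364 N and must supply an equal clockwise moment, so its lever arm about the pivot is 204.8 / 364 = 0.563 m.
That puts it at 1.45 + 0.563 = 2.01 m from the left end.

x ≈ 2.01 m from the left end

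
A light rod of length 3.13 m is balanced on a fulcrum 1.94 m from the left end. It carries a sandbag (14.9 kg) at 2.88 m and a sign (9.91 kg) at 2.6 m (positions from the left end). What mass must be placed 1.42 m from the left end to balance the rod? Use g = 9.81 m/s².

Choose the fulcrum (at 1.94 m from the left end) as the axis so the support reaction has zero arm there.
Sandbag: 14.9 × 9.81 = 146.2 N down at 2.88 m → arm 0.94 m, τ = 146.2 × 0.94 = 137.4 N·m clockwise.
Sign: 9.91 × 9.81 = 97.22 N down at 2.6 m → arm 0.66 m, τ = 97.22 × 0.66 = 64.17 N·m clockwise.
Net moment of known loads = 201.6 N·m clockwise.
An unknown mass m at 1.42 m has arm 0.52 m; its moment is m·g·0.52 counterclockwise.
Setting net torque to zero: m × 9.81 × 0.52 = 201.6 → m = 201.6 / (9.81 × 0.52) = 39.5 kg.

m ≈ 39.5 kg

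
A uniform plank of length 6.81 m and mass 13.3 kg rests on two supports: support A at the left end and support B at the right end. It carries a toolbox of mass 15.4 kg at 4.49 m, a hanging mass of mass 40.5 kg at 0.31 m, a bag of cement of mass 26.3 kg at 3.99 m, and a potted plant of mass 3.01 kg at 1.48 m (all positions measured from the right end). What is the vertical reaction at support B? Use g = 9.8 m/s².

Taking torques about support A:
Beam weight: 13.3 × 9.8 = 130.3 N down at 3.405 m → arm 3.405 m, τ = 130.3 × 3.405 = 443.7 N·m clockwise.
Toolbox: 15.4 × 9.8 = 150.9 N down at 4.49 m → arm 2.32 m, τ = 150.9 × 2.32 = 350.1 N·m clockwise.
Hanging mass: 40.5 × 9.8 = 396.9 N down at 0.31 m → arm 6.5 m, τ = 396.9 × 6.5 = 2580 N·m clockwise.
Bag of cement: 26.3 × 9.8 = 257.7 N down at 3.99 m → arm 2.82 m, τ = 257.7 × 2.82 = 726.7 N·m clockwise.
Potted plant: 3.01 × 9.8 = 29.5 N down at 1.48 m → arm 5.33 m, τ = 29.5 × 5.33 = 157.2 N·m clockwise.
Net load moment about support A = 4258 N·m clockwise.
Reaction R at support B is upward at 0 m, arm 6.81 m → moment R × 6.81 counterclockwise.
Setting net torque to zero: R × 6.81 = 4258 → R = 625 N.

R_B ≈ 625 N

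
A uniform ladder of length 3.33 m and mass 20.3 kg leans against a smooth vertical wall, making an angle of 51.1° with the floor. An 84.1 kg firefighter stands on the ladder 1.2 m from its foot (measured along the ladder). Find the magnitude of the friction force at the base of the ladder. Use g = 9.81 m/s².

About the foot of the ladder:
Ladder weight 20.3×9.81 = 199.1 N acts at 1.665 m along the ladder; its horizontal arm is 1.665·cos51.1° = 1.046 m → τ = 208.3 N·m clockwise.
Firefighter: 84.1×9.81 = 825 N at 1.2 m → arm 0.7536 m → τ = 621.7 N·m clockwise.
Wall normal N acts horizontally at the top; its moment arm is the height L sinθ = 3.33·sin51.1° = 2.592 m, counterclockwise.
Balancing moments: N × 2.592 = 830, giving N = 320 N.
ΣFx = 0: friction at the foot balances the wall's push, so f = N_wall = 320 N.

f ≈ 320 N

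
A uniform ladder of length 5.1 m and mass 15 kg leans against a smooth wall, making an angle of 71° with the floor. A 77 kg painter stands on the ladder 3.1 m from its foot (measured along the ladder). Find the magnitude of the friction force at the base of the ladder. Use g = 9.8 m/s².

f ≈ 183 N

Take moments about the foot of the ladder.
Ladder weight 15×9.8 = 147 N acts at 2.55 m along the ladder; its horizontal arm is 2.55·cos71° = 0.8302 m → τ = 122 N·m clockwise.
Painter: 77×9.8 = 754.6 N at 3.1 m → arm 1.009 m → τ = 761.4 N·m clockwise.
Wall normal N acts horizontally at the top; its moment arm is the height L sinθ = 5.1·sin71° = 4.822 m, counterclockwise.
Setting net torque to zero: N × 4.822 = 883.4 → N = 183 N.
ΣFx = 0: friction at the foot balances the wall's push, so f = N_wall = 183 N.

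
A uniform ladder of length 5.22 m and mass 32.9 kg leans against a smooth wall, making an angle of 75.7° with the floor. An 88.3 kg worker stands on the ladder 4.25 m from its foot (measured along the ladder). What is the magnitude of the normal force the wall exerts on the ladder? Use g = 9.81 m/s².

N_wall ≈ 221 N

Choose the foot of the ladder as the axis so the floor normal and friction both act there and drop out.
Ladder weight 32.9×9.81 = 322.7 N acts at 2.61 m along the ladder; its horizontal arm is 2.61·cos75.7° = 0.6447 m → τ = 208 N·m clockwise.
Worker: 88.3×9.81 = 866.2 N at 4.25 m → arm 1.05 m → τ = 909.5 N·m clockwise.
Wall normal N acts horizontally at the top; its moment arm is the height L sinθ = 5.22·sin75.7° = 5.058 m, counterclockwise.
Balancing moments: N × 5.058 = 1118, giving N = 221 N.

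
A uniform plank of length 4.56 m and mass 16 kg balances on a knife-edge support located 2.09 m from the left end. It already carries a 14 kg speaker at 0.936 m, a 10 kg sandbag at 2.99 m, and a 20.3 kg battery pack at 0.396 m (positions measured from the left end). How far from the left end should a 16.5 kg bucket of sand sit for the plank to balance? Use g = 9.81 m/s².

x ≈ 4.42 m from the left end

Choose the knife-edge support (at 2.09 m from the left end) as the axis so the support reaction has zero arm there.
Beam weight: 16 × 9.81 = 157 N down at 2.28 m → arm 0.19 m, τ = 157 × 0.19 = 29.83 N·m clockwise.
Speaker: 14 × 9.81 = 137.3 N down at 0.936 m → arm 1.154 m, τ = 137.3 × 1.154 = 158.4 N·m counterclockwise.
Sandbag: 10 × 9.81 = 98.1 N down at 2.99 m → arm 0.9 m, τ = 98.1 × 0.9 = 88.29 N·m clockwise.
Battery pack: 20.3 × 9.81 = 199.1 N down at 0.396 m → arm 1.694 m, τ = 199.1 × 1.694 = 337.3 N·m counterclockwise.
Net moment of existing loads = 377.6 N·m counterclockwise.
The bucket of sand weighs 16.5 × 9.81 = 161.9 N and must supply an equal clockwise moment, so its lever arm about the knife-edge support is 377.6 / 161.9 = 2.33 m.
That puts it at 2.09 + 2.33 = 4.42 m from the left end.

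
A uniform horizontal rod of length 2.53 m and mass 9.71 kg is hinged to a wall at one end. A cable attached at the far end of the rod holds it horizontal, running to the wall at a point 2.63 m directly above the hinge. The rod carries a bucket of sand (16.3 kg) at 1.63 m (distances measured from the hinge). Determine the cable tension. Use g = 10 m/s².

T ≈ 213 N

About the hinge:
Beam weight: 9.71 × 10 = 97.1 N down at 1.265 m → arm 1.265 m, τ = 97.1 × 1.265 = 122.8 N·m clockwise.
Bucket of sand: 16.3 × 10 = 163 N down at 1.63 m → arm 1.63 m, τ = 163 × 1.63 = 265.7 N·m clockwise.
Total clockwise load moment = 388.5 N·m.
The cable tension T acts at 2.53 m; only its component perpendicular to the rod, T sinθ, produces torque. sinθ = h/√(h²+d²) = 2.63/√(2.63²+2.53²) = 0.7207.
Balancing moments: T × 2.53 × 0.7207 = 388.5, giving T = 388.5 / 1.823 = 213 N.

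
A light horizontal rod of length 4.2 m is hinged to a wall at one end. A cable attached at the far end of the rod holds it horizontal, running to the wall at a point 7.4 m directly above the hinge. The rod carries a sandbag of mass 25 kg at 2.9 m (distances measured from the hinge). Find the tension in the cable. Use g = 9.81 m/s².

T ≈ 195 N

Taking torques about the hinge:
Sandbag: 25 × 9.81 = 245.2 N down at 2.9 m → arm 2.9 m, τ = 245.2 × 2.9 = 711.1 N·m clockwise.
Total clockwise load moment = 711.1 N·m.
The cable tension T acts at 4.2 m; only its component perpendicular to the rod, T sinθ, produces torque. sinθ = h/√(h²+d²) = 7.4/√(7.4²+4.2²) = 0.8697.
Balancing moments: T × 4.2 × 0.8697 = 711.1, giving T = 711.1 / 3.653 = 195 N.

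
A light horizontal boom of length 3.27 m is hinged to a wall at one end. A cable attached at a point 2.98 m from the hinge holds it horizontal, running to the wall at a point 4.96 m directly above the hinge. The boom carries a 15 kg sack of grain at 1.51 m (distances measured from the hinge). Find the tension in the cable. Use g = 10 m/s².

Taking torques about the hinge:
Sack of grain: 15 × 10 = 150 N down at 1.51 m → arm 1.51 m, τ = 150 × 1.51 = 226.5 N·m clockwise.
Total clockwise load moment = 226.5 N·m.
The cable tension T acts at 2.98 m; only its component perpendicular to the boom, T sinθ, produces torque. sinθ = h/√(h²+d²) = 4.96/√(4.96²+2.98²) = 0.8572.
For rotational equilibrium, T × 2.98 × 0.8572 = 226.5, so T = 226.5 / 2.554 = 88.7 N.

T ≈ 88.7 N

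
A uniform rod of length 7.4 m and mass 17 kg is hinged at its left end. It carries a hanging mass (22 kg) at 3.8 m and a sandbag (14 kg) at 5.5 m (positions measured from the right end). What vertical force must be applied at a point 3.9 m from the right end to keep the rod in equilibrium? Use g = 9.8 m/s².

Sum moments about the left end (the unknown pivot reaction has zero arm there).
Beam weight: 17 × 9.8 = 166.6 N down at 3.7 m → arm 3.7 m, τ = 166.6 × 3.7 = 616.4 N·m clockwise.
Hanging mass: 22 × 9.8 = 215.6 N down at 3.8 m → arm 3.6 m, τ = 215.6 × 3.6 = 776.2 N·m clockwise.
Sandbag: 14 × 9.8 = 137.2 N down at 5.5 m → arm 1.9 m, τ = 137.2 × 1.9 = 260.7 N·m clockwise.
Net moment of the loads = 1653 N·m clockwise.
The upward force F acts at a point 3.9 m from the right end, arm 3.5 m, giving F × 3.5 counterclockwise.
Balancing moments: F × 3.5 = 1653, giving F = 1653 / 3.5 = 472 N.

F ≈ 472 N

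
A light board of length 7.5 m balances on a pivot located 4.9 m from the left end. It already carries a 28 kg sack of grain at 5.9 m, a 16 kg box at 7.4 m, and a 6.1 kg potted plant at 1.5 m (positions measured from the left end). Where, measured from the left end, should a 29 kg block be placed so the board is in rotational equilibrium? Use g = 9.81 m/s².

Take moments about the pivot (at 4.9 m from the left end).
Sack of grain: 28 × 9.81 = 274.7 N down at 5.9 m → arm 1 m, τ = 274.7 × 1 = 274.7 N·m clockwise.
Box: 16 × 9.81 = 157 N down at 7.4 m → arm 2.5 m, τ = 157 × 2.5 = 392.5 N·m clockwise.
Potted plant: 6.1 × 9.81 = 59.84 N down at 1.5 m → arm 3.4 m, τ = 59.84 × 3.4 = 203.5 N·m counterclockwise.
Net moment of existing loads = 463.7 N·m clockwise.
The block weighs 29 × 9.81 = 284.5 N and must supply an equal counterclockwise moment, so its lever arm about the pivot is 463.7 / 284.5 = 1.63 m.
That puts it at 4.9 − 1.63 = 3.27 m from the left end.

x ≈ 3.27 m from the left end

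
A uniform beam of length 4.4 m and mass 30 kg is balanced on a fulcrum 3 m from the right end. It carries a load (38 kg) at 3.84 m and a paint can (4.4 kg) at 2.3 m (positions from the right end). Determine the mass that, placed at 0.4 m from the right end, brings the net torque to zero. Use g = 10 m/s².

About the fulcrum (at 3 m from the right end):
Beam weight: 30 × 10 = 300 N down at 2.2 m → arm 0.8 m, τ = 300 × 0.8 = 240 N·m clockwise.
Load: 38 × 10 = 380 N down at 3.84 m → arm 0.84 m, τ = 380 × 0.84 = 319.2 N·m counterclockwise.
Paint can: 4.4 × 10 = 44 N down at 2.3 m → arm 0.7 m, τ = 44 × 0.7 = 30.8 N·m clockwise.
Net moment of known loads = 48.4 N·m counterclockwise.
An unknown mass m at 0.4 m has arm 2.6 m; its moment is m·g·2.6 clockwise.
Setting net torque to zero: m × 10 × 2.6 = 48.4 → m = 48.4 / (10 × 2.6) = 1.86 kg.

m ≈ 1.86 kg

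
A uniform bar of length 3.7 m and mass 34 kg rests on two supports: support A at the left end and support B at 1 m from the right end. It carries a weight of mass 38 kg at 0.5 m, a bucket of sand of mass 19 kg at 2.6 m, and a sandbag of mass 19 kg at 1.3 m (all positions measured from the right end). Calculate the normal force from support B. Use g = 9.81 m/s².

Take moments about support A.
Beam weight: 34 × 9.81 = 333.5 N down at 1.85 m → arm 1.85 m, τ = 333.5 × 1.85 = 617 N·m clockwise.
Weight: 38 × 9.81 = 372.8 N down at 0.5 m → arm 3.2 m, τ = 372.8 × 3.2 = 1193 N·m clockwise.
Bucket of sand: 19 × 9.81 = 186.4 N down at 2.6 m → arm 1.1 m, τ = 186.4 × 1.1 = 205 N·m clockwise.
Sandbag: 19 × 9.81 = 186.4 N down at 1.3 m → arm 2.4 m, τ = 186.4 × 2.4 = 447.4 N·m clockwise.
Net load moment about support A = 2462 N·m clockwise.
Reaction R at support B is upward at 1 m, arm 2.7 m → moment R × 2.7 counterclockwise.
Στ = 0 ⇒ R × 2.7 = 2462 ⇒ R = 912 N.

R_B ≈ 912 N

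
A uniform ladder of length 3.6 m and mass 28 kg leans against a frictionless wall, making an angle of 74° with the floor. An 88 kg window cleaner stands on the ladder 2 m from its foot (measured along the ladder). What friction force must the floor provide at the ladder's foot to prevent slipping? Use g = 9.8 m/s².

About the foot of the ladder:
Ladder weight 28×9.8 = 274.4 N acts at 1.8 m along the ladder; its horizontal arm is 1.8·cos74° = 0.4961 m → τ = 136.1 N·m clockwise.
Window cleaner: 88×9.8 = 862.4 N at 2 m → arm 0.5513 m → τ = 475.4 N·m clockwise.
Wall normal N acts horizontally at the top; its moment arm is the height L sinθ = 3.6·sin74° = 3.461 m, counterclockwise.
Balancing moments: N × 3.461 = 611.5, giving N = 177 N.
ΣFx = 0: friction at the foot balances the wall's push, so f = N_wall = 177 N.

f ≈ 177 N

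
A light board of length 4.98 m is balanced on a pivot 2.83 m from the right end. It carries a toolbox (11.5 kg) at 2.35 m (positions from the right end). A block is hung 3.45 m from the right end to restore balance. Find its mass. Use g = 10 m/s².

m ≈ 8.9 kg

Take moments about the pivot (at 2.83 m from the right end).
Toolbox: 11.5 × 10 = 115 N down at 2.35 m → arm 0.48 m, τ = 115 × 0.48 = 55.2 N·m clockwise.
Net moment of known loads = 55.2 N·m clockwise.
An unknown mass m at 3.45 m has arm 0.62 m; its moment is m·g·0.62 counterclockwise.
Στ = 0 ⇒ m × 10 × 0.62 = 55.2 ⇒ m = 55.2 / (10 × 0.62) = 8.9 kg.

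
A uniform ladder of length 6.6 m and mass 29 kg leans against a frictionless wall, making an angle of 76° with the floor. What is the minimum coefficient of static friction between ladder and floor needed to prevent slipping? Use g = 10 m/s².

Sum moments about the foot of the ladder (the floor normal and friction both act there and drop out).
Ladder weight 29×10 = 290 N acts at 3.3 m along the ladder; its horizontal arm is 3.3·cos76° = 0.7983 m → τ = 231.5 N·m clockwise.
Wall normal N acts horizontally at the top; its moment arm is the height L sinθ = 6.6·sin76° = 6.404 m, counterclockwise.
Στ = 0 ⇒ N × 6.404 = 231.5 ⇒ N = 36.15 N.
ΣFx = 0 ⇒ f = N_wall = 36.15 N. ΣFy = 0 ⇒ N_floor = 290 N.
μ_min = f / N_floor = 36.15 / 290 = 0.125.

μ_min ≈ 0.125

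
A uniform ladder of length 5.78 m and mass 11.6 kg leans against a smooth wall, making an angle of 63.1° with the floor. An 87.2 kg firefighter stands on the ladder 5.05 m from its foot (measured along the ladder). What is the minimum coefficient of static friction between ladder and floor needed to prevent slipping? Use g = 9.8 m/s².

μ_min ≈ 0.421

Sum moments about the foot of the ladder (the floor normal and friction both act there and drop out).
Ladder weight 11.6×9.8 = 113.7 N acts at 2.89 m along the ladder; its horizontal arm is 2.89·cos63.1° = 1.308 m → τ = 148.7 N·m clockwise.
Firefighter: 87.2×9.8 = 854.6 N at 5.05 m → arm 2.285 m → τ = 1953 N·m clockwise.
Wall normal N acts horizontally at the top; its moment arm is the height L sinθ = 5.78·sin63.1° = 5.155 m, counterclockwise.
Balancing moments: N × 5.155 = 2102, giving N = 407.8 N.
ΣFx = 0 ⇒ f = N_wall = 407.8 N. ΣFy = 0 ⇒ N_floor = 968.3 N.
μ_min = f / N_floor = 407.8 / 968.3 = 0.421.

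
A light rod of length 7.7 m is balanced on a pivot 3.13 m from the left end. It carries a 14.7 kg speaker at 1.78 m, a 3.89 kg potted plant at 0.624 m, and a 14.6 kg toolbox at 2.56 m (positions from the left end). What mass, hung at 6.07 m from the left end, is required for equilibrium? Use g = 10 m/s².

About the pivot (at 3.13 m from the left end):
Speaker: 14.7 × 10 = 147 N down at 1.78 m → arm 1.35 m, τ = 147 × 1.35 = 198.5 N·m counterclockwise.
Potted plant: 3.89 × 10 = 38.9 N down at 0.624 m → arm 2.506 m, τ = 38.9 × 2.506 = 97.48 N·m counterclockwise.
Toolbox: 14.6 × 10 = 146 N down at 2.56 m → arm 0.57 m, τ = 146 × 0.57 = 83.22 N·m counterclockwise.
Net moment of known loads = 379.2 N·m counterclockwise.
An unknown mass m at 6.07 m has arm 2.94 m; its moment is m·g·2.94 clockwise.
Στ = 0 ⇒ m × 10 × 2.94 = 379.2 ⇒ m = 379.2 / (10 × 2.94) = 12.9 kg.

m ≈ 12.9 kg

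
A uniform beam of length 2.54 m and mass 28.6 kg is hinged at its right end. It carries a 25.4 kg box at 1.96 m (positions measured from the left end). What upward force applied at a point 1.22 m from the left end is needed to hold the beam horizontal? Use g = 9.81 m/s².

F ≈ 379 N

About the right end:
Beam weight: 28.6 × 9.81 = 280.6 N down at 1.27 m → arm 1.27 m, τ = 280.6 × 1.27 = 356.4 N·m counterclockwise.
Box: 25.4 × 9.81 = 249.2 N down at 1.96 m → arm 0.58 m, τ = 249.2 × 0.58 = 144.5 N·m counterclockwise.
Net moment of the loads = 500.9 N·m counterclockwise.
The upward force F acts at a point 1.22 m from the left end, arm 1.32 m, giving F × 1.32 clockwise.
For rotational equilibrium, F × 1.32 = 500.9, so F = 500.9 / 1.32 = 379 N.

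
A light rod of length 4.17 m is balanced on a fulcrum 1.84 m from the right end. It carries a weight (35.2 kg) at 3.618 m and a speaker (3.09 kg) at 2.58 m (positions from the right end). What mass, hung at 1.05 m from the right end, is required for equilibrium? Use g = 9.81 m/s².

About the fulcrum (at 1.84 m from the right end):
Weight: 35.2 × 9.81 = 345.3 N down at 3.618 m → arm 1.778 m, τ = 345.3 × 1.778 = 613.9 N·m counterclockwise.
Speaker: 3.09 × 9.81 = 30.31 N down at 2.58 m → arm 0.74 m, τ = 30.31 × 0.74 = 22.43 N·m counterclockwise.
Net moment of known loads = 636.3 N·m counterclockwise.
An unknown mass m at 1.05 m has arm 0.79 m; its moment is m·g·0.79 clockwise.
For rotational equilibrium, m × 9.81 × 0.79 = 636.3, so m = 636.3 / (9.81 × 0.79) = 82.1 kg.

m ≈ 82.1 kg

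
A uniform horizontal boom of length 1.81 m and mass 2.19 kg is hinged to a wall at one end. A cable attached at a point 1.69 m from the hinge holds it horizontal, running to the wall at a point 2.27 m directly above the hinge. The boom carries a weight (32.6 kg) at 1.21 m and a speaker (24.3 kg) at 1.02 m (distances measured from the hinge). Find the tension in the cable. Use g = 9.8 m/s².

Taking torques about the hinge:
Beam weight: 2.19 × 9.8 = 21.46 N down at 0.905 m → arm 0.905 m, τ = 21.46 × 0.905 = 19.42 N·m clockwise.
Weight: 32.6 × 9.8 = 319.5 N down at 1.21 m → arm 1.21 m, τ = 319.5 × 1.21 = 386.6 N·m clockwise.
Speaker: 24.3 × 9.8 = 238.1 N down at 1.02 m → arm 1.02 m, τ = 238.1 × 1.02 = 242.9 N·m clockwise.
Total clockwise load moment = 648.9 N·m.
The cable tension T acts at 1.69 m; only its component perpendicular to the boom, T sinθ, produces torque. sinθ = h/√(h²+d²) = 2.27/√(2.27²+1.69²) = 0.8021.
Balancing moments: T × 1.69 × 0.8021 = 648.9, giving T = 648.9 / 1.356 = 479 N.

T ≈ 479 N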